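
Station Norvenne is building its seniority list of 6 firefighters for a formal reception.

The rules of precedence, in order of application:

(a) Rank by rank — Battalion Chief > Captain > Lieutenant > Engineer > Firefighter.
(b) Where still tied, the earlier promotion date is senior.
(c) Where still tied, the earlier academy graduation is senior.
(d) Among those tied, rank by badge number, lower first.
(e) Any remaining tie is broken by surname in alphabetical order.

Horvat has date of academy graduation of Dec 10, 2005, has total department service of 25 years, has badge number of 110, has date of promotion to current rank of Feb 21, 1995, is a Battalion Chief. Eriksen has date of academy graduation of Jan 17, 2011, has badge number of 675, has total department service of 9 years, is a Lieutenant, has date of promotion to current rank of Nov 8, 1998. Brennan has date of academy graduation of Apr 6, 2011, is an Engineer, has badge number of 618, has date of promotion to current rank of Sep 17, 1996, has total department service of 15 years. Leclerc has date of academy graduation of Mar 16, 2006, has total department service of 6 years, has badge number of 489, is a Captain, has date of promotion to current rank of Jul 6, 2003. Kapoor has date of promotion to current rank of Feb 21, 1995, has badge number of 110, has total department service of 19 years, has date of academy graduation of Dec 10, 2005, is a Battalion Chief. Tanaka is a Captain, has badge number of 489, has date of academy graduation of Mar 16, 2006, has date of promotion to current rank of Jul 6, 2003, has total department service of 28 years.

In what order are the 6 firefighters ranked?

Horvat, Kapoor, Leclerc, Tanaka, Eriksen, Brennan

By rank: Horvat and Kapoor (Battalion Chief); then Leclerc and Tanaka (Captain); then Eriksen (Lieutenant); then Brennan (Engineer).
Horvat and Kapoor both have date of promotion to current rank Feb 21, 1995, so the next rule applies.
Horvat and Kapoor both have date of academy graduation Dec 10, 2005, so the next rule applies.
Horvat and Kapoor both have badge number 110, so the next rule applies.
Among Horvat and Kapoor, alphabetically by surname: Horvat before Kapoor.
Leclerc and Tanaka both have date of promotion to current rank Jul 6, 2003, so the next rule applies.
Leclerc and Tanaka both have date of academy graduation Mar 16, 2006, so the next rule applies.
Leclerc and Tanaka both have badge number 489, so the next rule applies.
Among Leclerc and Tanaka, alphabetically by surname: Leclerc before Tanaka.
Full order: Horvat, Kapoor, Leclerc, Tanaka, Eriksen, Brennan.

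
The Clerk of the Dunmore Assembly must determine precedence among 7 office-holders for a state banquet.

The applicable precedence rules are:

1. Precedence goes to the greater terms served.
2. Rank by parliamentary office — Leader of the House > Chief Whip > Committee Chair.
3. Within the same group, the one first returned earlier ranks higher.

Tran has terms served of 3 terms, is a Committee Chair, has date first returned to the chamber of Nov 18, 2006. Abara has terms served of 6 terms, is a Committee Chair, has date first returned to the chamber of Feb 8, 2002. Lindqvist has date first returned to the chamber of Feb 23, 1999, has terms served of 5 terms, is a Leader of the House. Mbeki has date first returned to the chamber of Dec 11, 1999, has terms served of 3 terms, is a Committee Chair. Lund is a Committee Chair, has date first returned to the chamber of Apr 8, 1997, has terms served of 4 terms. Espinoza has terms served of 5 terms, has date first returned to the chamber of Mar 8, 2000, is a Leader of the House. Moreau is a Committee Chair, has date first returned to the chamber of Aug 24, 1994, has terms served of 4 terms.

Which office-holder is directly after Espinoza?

By terms served (higher first): Abara (6 terms); then Lindqvist and Espinoza (both 5 terms); then Moreau and Lund (both 4 terms); then Mbeki and Tran (both 3 terms).
Lindqvist and Espinoza are each Leader of the House, so the next rule applies.
Among Lindqvist and Espinoza, by date first returned to the chamber (earlier first): Lindqvist (Feb 23, 1999) before Espinoza (Mar 8, 2000).
Moreau and Lund are each Committee Chair, so the next rule applies.
Among Moreau and Lund, by date first returned to the chamber (earlier first): Moreau (Aug 24, 1994) before Lund (Apr 8, 1997).
Mbeki and Tran are each Committee Chair, so the next rule applies.
Among Mbeki and Tran, by date first returned to the chamber (earlier first): Mbeki (Dec 11, 1999) before Tran (Nov 18, 2006).
Order: Abara, Lindqvist, Espinoza, Moreau, Lund, Mbeki, Tran.

Moreau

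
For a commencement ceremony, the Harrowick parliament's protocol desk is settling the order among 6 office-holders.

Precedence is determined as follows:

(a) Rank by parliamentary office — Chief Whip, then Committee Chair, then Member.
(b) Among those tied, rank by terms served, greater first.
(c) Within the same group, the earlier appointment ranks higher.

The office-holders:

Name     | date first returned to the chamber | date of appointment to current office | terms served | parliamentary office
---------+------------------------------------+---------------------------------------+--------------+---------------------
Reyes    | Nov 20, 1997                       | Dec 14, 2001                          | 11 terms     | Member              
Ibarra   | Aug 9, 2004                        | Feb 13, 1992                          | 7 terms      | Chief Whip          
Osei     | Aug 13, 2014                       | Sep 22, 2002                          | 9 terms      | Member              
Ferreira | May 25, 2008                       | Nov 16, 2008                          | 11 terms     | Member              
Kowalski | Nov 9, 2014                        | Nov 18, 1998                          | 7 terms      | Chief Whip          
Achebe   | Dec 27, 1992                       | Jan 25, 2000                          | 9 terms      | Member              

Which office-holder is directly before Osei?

By parliamentary office: Ibarra and Kowalski (Chief Whip); then Reyes, Ferreira, Achebe and Osei (Member).
Ibarra and Kowalski both have terms served 7 terms, so the next rule applies.
Among Ibarra and Kowalski, by date of appointment to current office (earlier first): Ibarra (Feb 13, 1992) before Kowalski (Nov 18, 1998).
Among Reyes, Ferreira, Achebe and Osei, by terms served (higher first): Reyes and Ferreira (11 terms) before Achebe and Osei (9 terms).
Among Reyes and Ferreira, by date of appointment to current office (earlier first): Reyes (Dec 14, 2001) before Ferreira (Nov 16, 2008).
Among Achebe and Osei, by date of appointment to current office (earlier first): Achebe (Jan 25, 2000) before Osei (Sep 22, 2002).
Order: Ibarra, Kowalski, Reyes, Ferreira, Achebe, Osei.

Achebe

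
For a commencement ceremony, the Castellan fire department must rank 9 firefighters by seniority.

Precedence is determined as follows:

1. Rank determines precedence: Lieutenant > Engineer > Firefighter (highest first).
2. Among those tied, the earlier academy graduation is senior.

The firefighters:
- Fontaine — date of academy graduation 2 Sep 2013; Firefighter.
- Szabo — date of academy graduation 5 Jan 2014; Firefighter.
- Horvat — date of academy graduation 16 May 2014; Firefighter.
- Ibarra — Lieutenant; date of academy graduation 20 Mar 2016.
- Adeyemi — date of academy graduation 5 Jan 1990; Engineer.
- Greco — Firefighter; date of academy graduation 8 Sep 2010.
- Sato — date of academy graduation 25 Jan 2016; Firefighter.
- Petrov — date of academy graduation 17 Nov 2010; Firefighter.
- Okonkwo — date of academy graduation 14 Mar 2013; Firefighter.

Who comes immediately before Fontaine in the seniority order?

By rank: Ibarra (Lieutenant); then Adeyemi (Engineer); then Greco, Petrov, Okonkwo, Fontaine, Szabo, Horvat and Sato (Firefighter).
Among Greco, Petrov, Okonkwo, Fontaine, Szabo, Horvat and Sato, by date of academy graduation (earlier first): Greco (8 Sep 2010) before Petrov (17 Nov 2010) before Okonkwo (14 Mar 2013) before Fontaine (2 Sep 2013) before Szabo (5 Jan 2014) before Horvat (16 May 2014) before Sato (25 Jan 2016).
Order: Ibarra, Adeyemi, Greco, Petrov, Okonkwo, Fontaine, Szabo, Horvat, Sato.

Okonkwo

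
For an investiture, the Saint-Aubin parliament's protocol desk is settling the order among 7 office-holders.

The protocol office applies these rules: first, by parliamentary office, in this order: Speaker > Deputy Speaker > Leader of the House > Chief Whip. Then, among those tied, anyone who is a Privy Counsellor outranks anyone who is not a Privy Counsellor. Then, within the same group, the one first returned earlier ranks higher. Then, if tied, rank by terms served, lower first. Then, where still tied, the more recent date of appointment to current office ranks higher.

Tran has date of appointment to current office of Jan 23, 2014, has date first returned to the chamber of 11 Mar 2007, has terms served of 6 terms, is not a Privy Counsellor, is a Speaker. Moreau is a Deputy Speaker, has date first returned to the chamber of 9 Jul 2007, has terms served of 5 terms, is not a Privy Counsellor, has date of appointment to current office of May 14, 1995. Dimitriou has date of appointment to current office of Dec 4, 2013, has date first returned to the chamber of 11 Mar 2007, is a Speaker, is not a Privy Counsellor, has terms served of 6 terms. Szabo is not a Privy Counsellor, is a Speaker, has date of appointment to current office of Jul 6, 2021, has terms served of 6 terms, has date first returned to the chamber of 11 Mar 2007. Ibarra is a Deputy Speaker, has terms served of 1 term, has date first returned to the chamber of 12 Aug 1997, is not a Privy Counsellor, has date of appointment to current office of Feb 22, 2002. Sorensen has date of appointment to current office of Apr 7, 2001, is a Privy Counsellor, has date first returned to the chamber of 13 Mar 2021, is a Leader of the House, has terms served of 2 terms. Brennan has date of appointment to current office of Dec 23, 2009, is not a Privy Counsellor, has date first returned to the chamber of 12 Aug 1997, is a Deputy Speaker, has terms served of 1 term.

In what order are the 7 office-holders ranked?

Szabo, Tran, Dimitriou, Brennan, Ibarra, Moreau, Sorensen

By parliamentary office: Szabo, Tran and Dimitriou (Speaker); then Brennan, Ibarra and Moreau (Deputy Speaker); then Sorensen (Leader of the House).
Szabo, Tran and Dimitriou are each not a Privy Counsellor, so the next rule applies.
Szabo, Tran and Dimitriou all have date first returned to the chamber 11 Mar 2007, so the next rule applies.
Szabo, Tran and Dimitriou all have terms served 6 terms, so the next rule applies.
Among Szabo, Tran and Dimitriou, by date of appointment to current office (later first): Szabo (Jul 6, 2021) before Tran (Jan 23, 2014) before Dimitriou (Dec 4, 2013).
Brennan, Ibarra and Moreau are each not a Privy Counsellor, so the next rule applies.
Among Brennan, Ibarra and Moreau, by date first returned to the chamber (earlier first): Brennan and Ibarra (12 Aug 1997) before Moreau (9 Jul 2007).
Brennan and Ibarra both have terms served 1 term, so the next rule applies.
Among Brennan and Ibarra, by date of appointment to current office (later first): Brennan (Dec 23, 2009) before Ibarra (Feb 22, 2002).
Full order: Szabo, Tran, Dimitriou, Brennan, Ibarra, Moreau, Sorensen.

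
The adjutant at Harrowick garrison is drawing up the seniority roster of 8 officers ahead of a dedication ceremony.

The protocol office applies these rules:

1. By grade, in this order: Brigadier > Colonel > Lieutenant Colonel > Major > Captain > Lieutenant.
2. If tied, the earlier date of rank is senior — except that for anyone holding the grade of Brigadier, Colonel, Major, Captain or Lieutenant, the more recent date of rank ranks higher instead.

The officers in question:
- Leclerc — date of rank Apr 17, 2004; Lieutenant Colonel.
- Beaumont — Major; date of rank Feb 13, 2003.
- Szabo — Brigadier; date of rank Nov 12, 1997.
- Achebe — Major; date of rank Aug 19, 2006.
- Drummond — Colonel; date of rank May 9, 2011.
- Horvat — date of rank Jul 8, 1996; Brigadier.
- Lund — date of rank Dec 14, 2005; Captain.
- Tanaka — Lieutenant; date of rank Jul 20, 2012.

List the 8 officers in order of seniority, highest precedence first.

Szabo, Horvat, Drummond, Leclerc, Achebe, Beaumont, Lund, Tanaka

By grade: Szabo and Horvat (Brigadier); then Drummond (Colonel); then Leclerc (Lieutenant Colonel); then Achebe and Beaumont (Major); then Lund (Captain); then Tanaka (Lieutenant).
Among Szabo and Horvat, by date of rank (later first) (reversed rule for this group): Szabo (Nov 12, 1997) before Horvat (Jul 8, 1996).
Among Achebe and Beaumont, by date of rank (later first) (reversed rule for this group): Achebe (Aug 19, 2006) before Beaumont (Feb 13, 2003).
Full order: Szabo, Horvat, Drummond, Leclerc, Achebe, Beaumont, Lund, Tanaka.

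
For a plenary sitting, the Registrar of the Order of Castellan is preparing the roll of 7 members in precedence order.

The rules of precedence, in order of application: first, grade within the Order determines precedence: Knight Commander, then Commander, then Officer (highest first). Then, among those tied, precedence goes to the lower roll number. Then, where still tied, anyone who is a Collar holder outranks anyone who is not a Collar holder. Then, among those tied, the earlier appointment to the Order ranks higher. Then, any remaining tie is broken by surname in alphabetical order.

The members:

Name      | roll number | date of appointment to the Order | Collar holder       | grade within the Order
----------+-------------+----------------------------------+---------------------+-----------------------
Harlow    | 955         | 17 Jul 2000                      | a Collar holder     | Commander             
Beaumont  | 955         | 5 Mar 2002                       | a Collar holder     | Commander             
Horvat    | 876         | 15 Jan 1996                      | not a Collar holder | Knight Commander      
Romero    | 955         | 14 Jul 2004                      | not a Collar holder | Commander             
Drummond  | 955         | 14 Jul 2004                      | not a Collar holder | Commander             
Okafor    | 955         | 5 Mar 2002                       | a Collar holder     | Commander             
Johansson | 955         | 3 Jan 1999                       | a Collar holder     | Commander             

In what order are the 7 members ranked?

Horvat, Johansson, Harlow, Beaumont, Okafor, Drummond, Romero

By grade within the Order: Horvat (Knight Commander); then Johansson, Harlow, Beaumont, Okafor, Drummond and Romero (Commander).
Johansson, Harlow, Beaumont, Okafor, Drummond and Romero all have roll number 955, so the next rule applies.
Among Johansson, Harlow, Beaumont, Okafor, Drummond and Romero, a Collar holder before not a Collar holder: Johansson, Harlow, Beaumont and Okafor (a Collar holder) before Drummond and Romero (not a Collar holder).
Among Johansson, Harlow, Beaumont and Okafor, by date of appointment to the Order (earlier first): Johansson (3 Jan 1999) before Harlow (17 Jul 2000) before Beaumont and Okafor (5 Mar 2002).
Among Beaumont and Okafor, alphabetically by surname: Beaumont before Okafor.
Drummond and Romero both have date of appointment to the Order 14 Jul 2004, so the next rule applies.
Among Drummond and Romero, alphabetically by surname: Drummond before Romero.
Full order: Horvat, Johansson, Harlow, Beaumont, Okafor, Drummond, Romero.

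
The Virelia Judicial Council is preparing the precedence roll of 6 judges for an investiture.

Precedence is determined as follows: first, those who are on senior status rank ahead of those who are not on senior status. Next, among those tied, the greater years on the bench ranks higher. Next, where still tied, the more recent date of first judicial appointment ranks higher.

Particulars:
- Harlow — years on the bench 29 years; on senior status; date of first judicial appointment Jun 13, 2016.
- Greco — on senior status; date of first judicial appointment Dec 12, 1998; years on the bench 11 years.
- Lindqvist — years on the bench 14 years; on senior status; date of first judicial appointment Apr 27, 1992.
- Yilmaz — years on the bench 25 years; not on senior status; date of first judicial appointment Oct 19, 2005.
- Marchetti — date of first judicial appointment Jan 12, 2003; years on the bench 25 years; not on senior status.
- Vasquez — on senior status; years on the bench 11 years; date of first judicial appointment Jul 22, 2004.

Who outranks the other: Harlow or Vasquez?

Harlow

By the first rule: Harlow, Lindqvist, Vasquez and Greco (each on senior status); then Yilmaz and Marchetti (both not on senior status).
Among Harlow, Lindqvist, Vasquez and Greco, by years on the bench (higher first): Harlow (29 years) before Lindqvist (14 years) before Vasquez and Greco (11 years).
Among Vasquez and Greco, by date of first judicial appointment (later first): Vasquez (Jul 22, 2004) before Greco (Dec 12, 1998).
Yilmaz and Marchetti both have years on the bench 25 years, so the next rule applies.
Among Yilmaz and Marchetti, by date of first judicial appointment (later first): Yilmaz (Oct 19, 2005) before Marchetti (Jan 12, 2003).
So Harlow takes precedence.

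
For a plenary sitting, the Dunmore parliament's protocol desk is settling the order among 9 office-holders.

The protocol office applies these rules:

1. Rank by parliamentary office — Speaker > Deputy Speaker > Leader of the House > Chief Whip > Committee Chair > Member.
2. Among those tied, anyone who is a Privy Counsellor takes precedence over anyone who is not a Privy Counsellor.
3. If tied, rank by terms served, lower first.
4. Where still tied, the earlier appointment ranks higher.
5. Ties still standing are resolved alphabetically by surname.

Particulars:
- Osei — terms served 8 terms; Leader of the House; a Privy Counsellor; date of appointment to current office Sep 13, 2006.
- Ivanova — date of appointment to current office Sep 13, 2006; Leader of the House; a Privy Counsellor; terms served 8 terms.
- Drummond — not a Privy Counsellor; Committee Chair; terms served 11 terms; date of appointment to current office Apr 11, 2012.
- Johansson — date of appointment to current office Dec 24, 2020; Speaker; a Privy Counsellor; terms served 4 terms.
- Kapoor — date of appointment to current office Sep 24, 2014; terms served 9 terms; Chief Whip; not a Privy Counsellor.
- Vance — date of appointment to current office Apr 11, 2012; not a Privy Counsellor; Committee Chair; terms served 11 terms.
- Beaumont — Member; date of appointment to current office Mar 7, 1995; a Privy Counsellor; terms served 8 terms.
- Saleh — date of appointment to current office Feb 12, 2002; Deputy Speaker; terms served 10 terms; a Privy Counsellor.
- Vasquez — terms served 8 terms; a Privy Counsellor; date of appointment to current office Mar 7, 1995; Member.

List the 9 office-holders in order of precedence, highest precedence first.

Johansson, Saleh, Ivanova, Osei, Kapoor, Drummond, Vance, Beaumont, Vasquez

By parliamentary office: Johansson (Speaker); then Saleh (Deputy Speaker); then Ivanova and Osei (Leader of the House); then Kapoor (Chief Whip); then Drummond and Vance (Committee Chair); then Beaumont and Vasquez (Member).
Ivanova and Osei are each a Privy Counsellor, so the next rule applies.
Ivanova and Osei both have terms served 8 terms, so the next rule applies.
Ivanova and Osei both have date of appointment to current office Sep 13, 2006, so the next rule applies.
Among Ivanova and Osei, alphabetically by surname: Ivanova before Osei.
Drummond and Vance are each not a Privy Counsellor, so the next rule applies.
Drummond and Vance both have terms served 11 terms, so the next rule applies.
Drummond and Vance both have date of appointment to current office Apr 11, 2012, so the next rule applies.
Among Drummond and Vance, alphabetically by surname: Drummond before Vance.
Beaumont and Vasquez are each a Privy Counsellor, so the next rule applies.
Beaumont and Vasquez both have terms served 8 terms, so the next rule applies.
Beaumont and Vasquez both have date of appointment to current office Mar 7, 1995, so the next rule applies.
Among Beaumont and Vasquez, alphabetically by surname: Beaumont before Vasquez.
Full order: Johansson, Saleh, Ivanova, Osei, Kapoor, Drummond, Vance, Beaumont, Vasquez.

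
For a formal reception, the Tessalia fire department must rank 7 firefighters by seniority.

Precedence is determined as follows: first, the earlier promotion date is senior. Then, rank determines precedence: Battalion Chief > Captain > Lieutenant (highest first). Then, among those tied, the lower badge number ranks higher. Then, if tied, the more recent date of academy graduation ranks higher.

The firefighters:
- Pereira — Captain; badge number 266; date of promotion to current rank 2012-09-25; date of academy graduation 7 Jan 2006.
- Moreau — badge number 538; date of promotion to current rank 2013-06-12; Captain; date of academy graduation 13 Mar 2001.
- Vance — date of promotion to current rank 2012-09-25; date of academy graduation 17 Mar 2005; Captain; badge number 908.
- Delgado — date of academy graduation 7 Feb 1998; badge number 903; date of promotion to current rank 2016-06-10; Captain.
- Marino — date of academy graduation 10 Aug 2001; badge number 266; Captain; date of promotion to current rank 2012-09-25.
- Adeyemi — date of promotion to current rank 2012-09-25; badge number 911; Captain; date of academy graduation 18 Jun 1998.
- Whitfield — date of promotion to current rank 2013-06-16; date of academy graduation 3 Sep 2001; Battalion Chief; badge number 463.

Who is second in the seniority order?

Marino

By date of promotion to current rank (earlier first): Pereira, Marino, Vance and Adeyemi (each 2012-09-25); then Moreau (2013-06-12); then Whitfield (2013-06-16); then Delgado (2016-06-10).
Pereira, Marino, Vance and Adeyemi are each Captain, so the next rule applies.
Among Pereira, Marino, Vance and Adeyemi, by badge number (lower first): Pereira and Marino (266) before Vance (908) before Adeyemi (911).
Among Pereira and Marino, by date of academy graduation (later first): Pereira (7 Jan 2006) before Marino (10 Aug 2001).
Order: Pereira, Marino, Vance, Adeyemi, Moreau, Whitfield, Delgado.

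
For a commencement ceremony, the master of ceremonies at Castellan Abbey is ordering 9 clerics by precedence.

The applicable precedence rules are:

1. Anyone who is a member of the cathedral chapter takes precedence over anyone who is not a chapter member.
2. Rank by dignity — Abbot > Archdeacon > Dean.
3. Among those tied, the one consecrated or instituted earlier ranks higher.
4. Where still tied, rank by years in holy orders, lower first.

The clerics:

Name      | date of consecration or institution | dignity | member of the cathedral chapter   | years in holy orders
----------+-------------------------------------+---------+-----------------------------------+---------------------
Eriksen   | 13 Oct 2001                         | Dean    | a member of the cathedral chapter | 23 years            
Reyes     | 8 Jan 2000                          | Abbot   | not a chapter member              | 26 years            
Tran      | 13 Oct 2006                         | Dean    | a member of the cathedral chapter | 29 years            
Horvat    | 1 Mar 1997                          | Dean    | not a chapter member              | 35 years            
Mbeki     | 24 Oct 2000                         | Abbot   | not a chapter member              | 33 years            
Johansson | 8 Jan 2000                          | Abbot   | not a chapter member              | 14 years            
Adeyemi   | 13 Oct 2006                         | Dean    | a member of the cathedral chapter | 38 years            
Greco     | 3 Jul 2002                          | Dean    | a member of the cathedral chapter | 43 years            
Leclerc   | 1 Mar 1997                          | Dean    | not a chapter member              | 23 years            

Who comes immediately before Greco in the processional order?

Eriksen

By the first rule: Eriksen, Greco, Tran and Adeyemi (each a member of the cathedral chapter); then Johansson, Reyes, Mbeki, Leclerc and Horvat (each not a chapter member).
Eriksen, Greco, Tran and Adeyemi are each Dean, so the next rule applies.
Among Eriksen, Greco, Tran and Adeyemi, by date of consecration or institution (earlier first): Eriksen (13 Oct 2001) before Greco (3 Jul 2002) before Tran and Adeyemi (13 Oct 2006).
Among Tran and Adeyemi, by years in holy orders (lower first): Tran (29 years) before Adeyemi (38 years).
Among Johansson, Reyes, Mbeki, Leclerc and Horvat, by dignity: Johansson, Reyes and Mbeki (Abbot) before Leclerc and Horvat (Dean).
Among Johansson, Reyes and Mbeki, by date of consecration or institution (earlier first): Johansson and Reyes (8 Jan 2000) before Mbeki (24 Oct 2000).
Among Johansson and Reyes, by years in holy orders (lower first): Johansson (14 years) before Reyes (26 years).
Leclerc and Horvat both have date of consecration or institution 1 Mar 1997, so the next rule applies.
Among Leclerc and Horvat, by years in holy orders (lower first): Leclerc (23 years) before Horvat (35 years).
Order: Eriksen, Greco, Tran, Adeyemi, Johansson, Reyes, Mbeki, Leclerc, Horvat.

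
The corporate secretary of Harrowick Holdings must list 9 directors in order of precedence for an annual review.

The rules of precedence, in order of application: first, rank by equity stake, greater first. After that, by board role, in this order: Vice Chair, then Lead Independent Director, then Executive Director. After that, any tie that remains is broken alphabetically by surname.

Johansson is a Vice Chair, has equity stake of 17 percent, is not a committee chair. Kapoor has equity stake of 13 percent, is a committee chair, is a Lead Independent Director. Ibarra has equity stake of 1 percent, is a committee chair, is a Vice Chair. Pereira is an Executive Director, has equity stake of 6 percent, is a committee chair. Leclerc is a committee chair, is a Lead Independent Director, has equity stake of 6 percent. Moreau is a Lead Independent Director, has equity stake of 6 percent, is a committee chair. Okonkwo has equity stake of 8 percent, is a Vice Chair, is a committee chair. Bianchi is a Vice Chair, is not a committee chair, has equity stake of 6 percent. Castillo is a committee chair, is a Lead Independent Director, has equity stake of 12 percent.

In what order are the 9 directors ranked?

Johansson, Kapoor, Castillo, Okonkwo, Bianchi, Leclerc, Moreau, Pereira, Ibarra

By equity stake (higher first): Johansson (17 percent); then Kapoor (13 percent); then Castillo (12 percent); then Okonkwo (8 percent); then Bianchi, Leclerc, Moreau and Pereira (each 6 percent); then Ibarra (1 percent).
Among Bianchi, Leclerc, Moreau and Pereira, by board role: Bianchi (Vice Chair) before Leclerc and Moreau (Lead Independent Director) before Pereira (Executive Director).
Among Leclerc and Moreau, alphabetically by surname: Leclerc before Moreau.
Full order: Johansson, Kapoor, Castillo, Okonkwo, Bianchi, Leclerc, Moreau, Pereira, Ibarra.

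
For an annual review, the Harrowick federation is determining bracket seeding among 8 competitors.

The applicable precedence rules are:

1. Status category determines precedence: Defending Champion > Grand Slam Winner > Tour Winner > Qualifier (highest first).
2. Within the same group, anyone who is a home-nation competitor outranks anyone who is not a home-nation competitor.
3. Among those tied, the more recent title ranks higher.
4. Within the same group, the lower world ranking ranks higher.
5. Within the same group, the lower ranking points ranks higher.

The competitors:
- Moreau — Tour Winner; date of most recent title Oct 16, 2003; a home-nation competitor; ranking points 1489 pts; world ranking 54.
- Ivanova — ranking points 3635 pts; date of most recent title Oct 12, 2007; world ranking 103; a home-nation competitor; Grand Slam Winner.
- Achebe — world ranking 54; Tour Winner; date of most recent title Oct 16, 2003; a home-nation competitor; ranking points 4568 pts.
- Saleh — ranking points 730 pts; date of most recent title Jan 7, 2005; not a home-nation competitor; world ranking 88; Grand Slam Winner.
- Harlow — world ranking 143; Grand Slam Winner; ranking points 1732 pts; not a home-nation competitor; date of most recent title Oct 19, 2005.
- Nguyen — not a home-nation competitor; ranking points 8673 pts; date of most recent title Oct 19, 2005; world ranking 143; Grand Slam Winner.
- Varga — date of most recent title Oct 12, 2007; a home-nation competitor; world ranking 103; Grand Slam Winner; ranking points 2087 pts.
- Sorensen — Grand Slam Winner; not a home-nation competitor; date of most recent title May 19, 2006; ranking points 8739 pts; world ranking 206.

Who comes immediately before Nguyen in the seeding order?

By status category: Varga, Ivanova, Sorensen, Harlow, Nguyen and Saleh (Grand Slam Winner); then Moreau and Achebe (Tour Winner).
Among Varga, Ivanova, Sorensen, Harlow, Nguyen and Saleh, a home-nation competitor before not a home-nation competitor: Varga and Ivanova (a home-nation competitor) before Sorensen, Harlow, Nguyen and Saleh (not a home-nation competitor).
Varga and Ivanova both have date of most recent title Oct 12, 2007, so the next rule applies.
Varga and Ivanova both have world ranking 103, so the next rule applies.
Among Varga and Ivanova, by ranking points (lower first): Varga (2087 pts) before Ivanova (3635 pts).
Among Sorensen, Harlow, Nguyen and Saleh, by date of most recent title (later first): Sorensen (May 19, 2006) before Harlow and Nguyen (Oct 19, 2005) before Saleh (Jan 7, 2005).
Harlow and Nguyen both have world ranking 143, so the next rule applies.
Among Harlow and Nguyen, by ranking points (lower first): Harlow (1732 pts) before Nguyen (8673 pts).
Moreau and Achebe are each a home-nation competitor, so the next rule applies.
Moreau and Achebe both have date of most recent title Oct 16, 2003, so the next rule applies.
Moreau and Achebe both have world ranking 54, so the next rule applies.
Among Moreau and Achebe, by ranking points (lower first): Moreau (1489 pts) before Achebe (4568 pts).
Order: Varga, Ivanova, Sorensen, Harlow, Nguyen, Saleh, Moreau, Achebe.

Harlow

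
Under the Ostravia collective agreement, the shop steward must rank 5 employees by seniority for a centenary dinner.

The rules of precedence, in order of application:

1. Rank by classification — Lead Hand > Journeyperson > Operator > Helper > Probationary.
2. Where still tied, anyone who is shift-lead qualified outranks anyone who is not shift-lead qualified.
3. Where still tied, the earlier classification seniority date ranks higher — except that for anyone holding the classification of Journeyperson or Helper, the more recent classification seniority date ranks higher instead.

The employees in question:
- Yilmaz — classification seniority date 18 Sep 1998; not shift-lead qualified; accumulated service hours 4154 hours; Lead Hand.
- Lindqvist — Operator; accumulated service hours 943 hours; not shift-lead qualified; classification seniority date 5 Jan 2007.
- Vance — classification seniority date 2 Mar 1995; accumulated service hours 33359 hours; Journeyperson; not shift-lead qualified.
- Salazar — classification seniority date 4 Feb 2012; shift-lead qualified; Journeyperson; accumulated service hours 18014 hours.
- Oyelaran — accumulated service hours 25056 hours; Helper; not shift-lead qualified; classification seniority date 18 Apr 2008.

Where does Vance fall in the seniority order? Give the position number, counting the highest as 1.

3

By classification: Yilmaz (Lead Hand); then Salazar and Vance (Journeyperson); then Lindqvist (Operator); then Oyelaran (Helper).
Among Salazar and Vance, shift-lead qualified before not shift-lead qualified: Salazar (shift-lead qualified) before Vance (not shift-lead qualified).
Order: Yilmaz, Salazar, Vance, Lindqvist, Oyelaran. So position 3.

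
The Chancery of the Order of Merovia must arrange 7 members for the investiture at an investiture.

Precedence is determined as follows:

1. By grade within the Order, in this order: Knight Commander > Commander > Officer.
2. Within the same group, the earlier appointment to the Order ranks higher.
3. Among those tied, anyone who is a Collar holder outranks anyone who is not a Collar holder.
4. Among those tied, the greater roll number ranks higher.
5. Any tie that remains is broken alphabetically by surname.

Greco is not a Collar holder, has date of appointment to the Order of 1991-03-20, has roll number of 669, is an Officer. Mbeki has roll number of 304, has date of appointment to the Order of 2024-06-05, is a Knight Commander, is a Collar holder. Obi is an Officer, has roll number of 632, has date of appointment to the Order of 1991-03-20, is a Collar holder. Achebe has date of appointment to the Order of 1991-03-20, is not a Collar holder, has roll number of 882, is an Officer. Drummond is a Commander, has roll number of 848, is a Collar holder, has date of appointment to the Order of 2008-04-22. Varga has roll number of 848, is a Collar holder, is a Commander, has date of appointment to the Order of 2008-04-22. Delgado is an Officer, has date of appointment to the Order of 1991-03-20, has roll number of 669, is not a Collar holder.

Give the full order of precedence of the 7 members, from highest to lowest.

Mbeki, Drummond, Varga, Obi, Achebe, Delgado, Greco

By grade within the Order: Mbeki (Knight Commander); then Drummond and Varga (Commander); then Obi, Achebe, Delgado and Greco (Officer).
Drummond and Varga both have date of appointment to the Order 2008-04-22, so the next rule applies.
Drummond and Varga are each a Collar holder, so the next rule applies.
Drummond and Varga both have roll number 848, so the next rule applies.
Among Drummond and Varga, alphabetically by surname: Drummond before Varga.
Obi, Achebe, Delgado and Greco all have date of appointment to the Order 1991-03-20, so the next rule applies.
Among Obi, Achebe, Delgado and Greco, a Collar holder before not a Collar holder: Obi (a Collar holder) before Achebe, Delgado and Greco (not a Collar holder).
Among Achebe, Delgado and Greco, by roll number (higher first): Achebe (882) before Delgado and Greco (669).
Among Delgado and Greco, alphabetically by surname: Delgado before Greco.
Full order: Mbeki, Drummond, Varga, Obi, Achebe, Delgado, Greco.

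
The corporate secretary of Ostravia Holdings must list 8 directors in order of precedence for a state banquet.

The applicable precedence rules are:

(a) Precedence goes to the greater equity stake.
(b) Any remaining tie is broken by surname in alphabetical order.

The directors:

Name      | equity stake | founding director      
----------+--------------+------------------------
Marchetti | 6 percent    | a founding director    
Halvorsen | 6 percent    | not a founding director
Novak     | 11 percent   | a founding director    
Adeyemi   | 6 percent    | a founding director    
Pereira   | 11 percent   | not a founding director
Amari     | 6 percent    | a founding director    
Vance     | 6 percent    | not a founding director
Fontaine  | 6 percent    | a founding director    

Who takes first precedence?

Novak

By equity stake (higher first): Novak and Pereira (both 11 percent); then Adeyemi, Amari, Fontaine, Halvorsen, Marchetti and Vance (each 6 percent).
Among Novak and Pereira, alphabetically by surname: Novak before Pereira.
Among Adeyemi, Amari, Fontaine, Halvorsen, Marchetti and Vance, alphabetically by surname: Adeyemi before Amari before Fontaine before Halvorsen before Marchetti before Vance.
Order: Novak, Pereira, Adeyemi, Amari, Fontaine, Halvorsen, Marchetti, Vance.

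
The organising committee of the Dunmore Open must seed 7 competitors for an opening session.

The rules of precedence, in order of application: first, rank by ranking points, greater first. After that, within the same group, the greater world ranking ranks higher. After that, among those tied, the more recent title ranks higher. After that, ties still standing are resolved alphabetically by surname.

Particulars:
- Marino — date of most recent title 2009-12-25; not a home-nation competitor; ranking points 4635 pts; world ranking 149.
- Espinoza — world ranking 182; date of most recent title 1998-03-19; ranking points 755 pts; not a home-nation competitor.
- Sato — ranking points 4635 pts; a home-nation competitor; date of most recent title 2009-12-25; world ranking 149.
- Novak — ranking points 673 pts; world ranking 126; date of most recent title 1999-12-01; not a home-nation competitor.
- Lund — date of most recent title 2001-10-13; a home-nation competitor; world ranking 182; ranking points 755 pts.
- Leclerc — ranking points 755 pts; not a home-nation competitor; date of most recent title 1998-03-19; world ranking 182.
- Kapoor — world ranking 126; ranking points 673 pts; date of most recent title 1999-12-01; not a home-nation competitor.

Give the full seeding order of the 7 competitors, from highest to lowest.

By ranking points (higher first): Marino and Sato (both 4635 pts); then Lund, Espinoza and Leclerc (each 755 pts); then Kapoor and Novak (both 673 pts).
Marino and Sato both have world ranking 149, so the next rule applies.
Marino and Sato both have date of most recent title 2009-12-25, so the next rule applies.
Among Marino and Sato, alphabetically by surname: Marino before Sato.
Lund, Espinoza and Leclerc all have world ranking 182, so the next rule applies.
Among Lund, Espinoza and Leclerc, by date of most recent title (later first): Lund (2001-10-13) before Espinoza and Leclerc (1998-03-19).
Among Espinoza and Leclerc, alphabetically by surname: Espinoza before Leclerc.
Kapoor and Novak both have world ranking 126, so the next rule applies.
Kapoor and Novak both have date of most recent title 1999-12-01, so the next rule applies.
Among Kapoor and Novak, alphabetically by surname: Kapoor before Novak.
Full order: Marino, Sato, Lund, Espinoza, Leclerc, Kapoor, Novak.

Marino, Sato, Lund, Espinoza, Leclerc, Kapoor, Novak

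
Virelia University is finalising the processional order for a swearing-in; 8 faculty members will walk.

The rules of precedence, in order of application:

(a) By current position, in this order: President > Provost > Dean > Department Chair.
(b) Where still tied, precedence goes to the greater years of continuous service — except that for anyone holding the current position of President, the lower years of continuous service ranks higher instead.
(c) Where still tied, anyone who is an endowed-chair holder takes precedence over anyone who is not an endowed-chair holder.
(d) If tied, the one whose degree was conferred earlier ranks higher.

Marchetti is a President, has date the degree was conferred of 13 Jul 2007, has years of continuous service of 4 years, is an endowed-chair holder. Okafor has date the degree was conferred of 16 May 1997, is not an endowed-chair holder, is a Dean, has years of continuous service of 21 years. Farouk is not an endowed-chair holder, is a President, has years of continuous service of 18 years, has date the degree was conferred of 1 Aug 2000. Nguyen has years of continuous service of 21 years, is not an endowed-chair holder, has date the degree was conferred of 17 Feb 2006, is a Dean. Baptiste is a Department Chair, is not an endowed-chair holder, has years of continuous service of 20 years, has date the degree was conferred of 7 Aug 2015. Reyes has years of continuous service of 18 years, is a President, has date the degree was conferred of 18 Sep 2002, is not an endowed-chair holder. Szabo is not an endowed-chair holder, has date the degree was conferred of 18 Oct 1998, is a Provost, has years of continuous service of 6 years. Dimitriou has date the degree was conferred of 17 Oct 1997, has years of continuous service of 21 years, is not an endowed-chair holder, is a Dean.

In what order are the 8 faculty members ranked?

Marchetti, Farouk, Reyes, Szabo, Okafor, Dimitriou, Nguyen, Baptiste

By current position: Marchetti, Farouk and Reyes (President); then Szabo (Provost); then Okafor, Dimitriou and Nguyen (Dean); then Baptiste (Department Chair).
Among Marchetti, Farouk and Reyes, by years of continuous service (lower first) (reversed rule for this group): Marchetti (4 years) before Farouk and Reyes (18 years).
Farouk and Reyes are each not an endowed-chair holder, so the next rule applies.
Among Farouk and Reyes, by date the degree was conferred (earlier first): Farouk (1 Aug 2000) before Reyes (18 Sep 2002).
Okafor, Dimitriou and Nguyen all have years of continuous service 21 years, so the next rule applies.
Okafor, Dimitriou and Nguyen are each not an endowed-chair holder, so the next rule applies.
Among Okafor, Dimitriou and Nguyen, by date the degree was conferred (earlier first): Okafor (16 May 1997) before Dimitriou (17 Oct 1997) before Nguyen (17 Feb 2006).
Full order: Marchetti, Farouk, Reyes, Szabo, Okafor, Dimitriou, Nguyen, Baptiste.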